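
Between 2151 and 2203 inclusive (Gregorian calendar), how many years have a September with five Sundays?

September has 30 days; it has five Sundays when Sunday falls among the first (month-length − 28) days — i.e. when September 1 is one of Sunday/Saturday.
September 1 by year: 2151:Wed 2152:Fri 2153:Sat✓ 2154:Sun✓ 2155:Mon 2156:Wed 2157:Thu 2158:Fri 2159:Sat✓ 2160:Mon 2161:Tue 2162:Wed 2163:Thu 2164:Sat✓ 2165:Sun✓ …(23 more)… 2189:Tue 2190:Wed 2191:Thu 2192:Sat✓ 2193:Sun✓ 2194:Mon 2195:Tue 2196:Thu 2197:Fri 2198:Sat✓ 2199:Sun✓ 2200:Mon 2201:Tue 2202:Wed 2203:Thu
Years with five Sundays: 2153, 2154, 2159, 2164, 2165, 2170, 2171, 2176, 2181, 2182, 2187, 2192, 2193, 2198, 2199 → 15.

15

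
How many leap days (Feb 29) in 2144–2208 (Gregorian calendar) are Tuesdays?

2

Leap years in 2144–2208: 16 of them.
Feb 29 weekday advances by 5 (mod 7) from one leap year to the next four years later (or differs when a century non-leap intervenes).
Leap-day weekdays: 2144:Sat 2148:Thu 2152:Tue✓ 2156:Sun 2160:Fri 2164:Wed 2168:Mon 2172:Sat 2176:Thu 2180:Tue✓ 2184:Sun 2188:Fri 2192:Wed 2196:Mon 2204:Wed 2208:Mon
Tuesday: 2152, 2180 → 2.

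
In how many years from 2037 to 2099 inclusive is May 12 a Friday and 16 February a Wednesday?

Check each year's weekday for May 12 and 16 February:
  2037: Tue/Mon  2038: Wed/Tue  2039: Thu/Wed  2040: Sat/Thu  2041: Sun/Sat  2042: Mon/Sun  2043: Tue/Mon  2044: Thu/Tue  2045: Fri/Thu  2046: Sat/Fri  2047: Sun/Sat  2048: Tue/Sun  2049: Wed/Tue  2050: Thu/Wed  …(35 more)…  2086: Sun/Sat  2087: Mon/Sun  2088: Wed/Mon  2089: Thu/Wed  2090: Fri/Thu  2091: Sat/Fri  2092: Mon/Sat  2093: Tue/Mon  2094: Wed/Tue  2095: Thu/Wed  2096: Sat/Thu  2097: Sun/Sat  2098: Mon/Sun  2099: Tue/Mon
Both conditions hold in: 2056, 2084 — 2.

2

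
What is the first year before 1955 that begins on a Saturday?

1949

Jan 1 advances by 2 weekdays after a leap year and by 1 after a common year.
1955: Jan 1 is Saturday.
1954: Friday
1953: Thursday
1952: Tuesday (leap)
1951: Monday
1950: Sunday
1949: Saturday
1949 begins on a Saturday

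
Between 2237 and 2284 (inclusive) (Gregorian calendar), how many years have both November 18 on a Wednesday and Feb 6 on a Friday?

Check each year's weekday for November 18 and Feb 6:
  2237: Sat/Mon  2238: Sun/Tue  2239: Mon/Wed  2240: Wed/Thu  2241: Thu/Sat  2242: Fri/Sun  2243: Sat/Mon  2244: Mon/Tue  2245: Tue/Thu  2246: Wed/Fri ✓  2247: Thu/Sat  2248: Sat/Sun  2249: Sun/Tue  2250: Mon/Wed  …(20 more)…  2271: Sat/Mon  2272: Mon/Tue  2273: Tue/Thu  2274: Wed/Fri ✓  2275: Thu/Sat  2276: Sat/Sun  2277: Sun/Tue  2278: Mon/Wed  2279: Tue/Thu  2280: Thu/Fri  2281: Fri/Sun  2282: Sat/Mon  2283: Sun/Tue  2284: Tue/Wed
Both conditions hold in: 2246, 2257, 2263, 2274 — 4.

4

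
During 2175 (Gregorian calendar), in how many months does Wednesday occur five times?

4

A month of length L has five Wednesdays iff its first Wednesday is on day ≤ L−28 (so day 1–3 in a 31-day month, 1–2 in a 30-day month, day 1 in a leap February).
Checking each month of 2175: Jan starts Sun (31d); Feb starts Wed (28d); Mar starts Wed (31d) ✓; Apr starts Sat (30d); May starts Mon (31d) ✓; Jun starts Thu (30d); Jul starts Sat (31d); Aug starts Tue (31d) ✓; Sep starts Fri (30d); Oct starts Sun (31d); Nov starts Wed (30d) ✓; Dec starts Fri (31d).
Five-Wednesday months: March, May, August, November → 4.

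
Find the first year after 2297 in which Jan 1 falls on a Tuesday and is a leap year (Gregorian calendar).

2324

Jan 1 advances by 2 weekdays after a leap year and by 1 after a common year.
2297: Jan 1 is Friday.
2298: Saturday
2299: Sunday
2300: Monday
2301: Tuesday
2302: Wednesday
2303: Thursday
2304: Friday (leap)
2305: Sunday
2306: Monday
2307: Tuesday
2308: Wednesday (leap)
2309: Friday
2310: Saturday
2311: Sunday
2312: Monday (leap)
2313: Wednesday
2314: Thursday
2315: Friday
2316: Saturday (leap)
2317: Monday
2318: Tuesday
2319: Wednesday
2320: Thursday (leap)
2321: Saturday
2322: Sunday
2323: Monday
2324: Tuesday (leap)
2324 begins on a Tuesday and is a leap year.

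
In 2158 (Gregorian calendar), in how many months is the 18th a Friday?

1

Check the 18th of each month of 2158: Jan 18: Wed, Feb 18: Sat, Mar 18: Sat, Apr 18: Tue, May 18: Thu, Jun 18: Sun, Jul 18: Tue, Aug 18: Fri, Sep 18: Mon, Oct 18: Wed, Nov 18: Sat, Dec 18: Mon.
Friday occurs in August — 1 month.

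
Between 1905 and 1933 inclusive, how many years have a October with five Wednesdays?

12

October has 31 days; it has five Wednesdays when Wednesday falls among the first (month-length − 28) days — i.e. when October 1 is one of Wednesday/Tuesday/Monday.
October 1 by year: 1905:Sun 1906:Mon✓ 1907:Tue✓ 1908:Thu 1909:Fri 1910:Sat 1911:Sun 1912:Tue✓ 1913:Wed✓ 1914:Thu 1915:Fri 1916:Sun 1917:Mon✓ 1918:Tue✓ 1919:Wed✓ 1920:Fri 1921:Sat 1922:Sun 1923:Mon✓ 1924:Wed✓ 1925:Thu 1926:Fri 1927:Sat 1928:Mon✓ 1929:Tue✓ 1930:Wed✓ 1931:Thu 1932:Sat 1933:Sun
Years with five Wednesdays: 1906, 1907, 1912, 1913, 1917, 1918, 1919, 1923, 1924, 1928, 1929, 1930 → 12.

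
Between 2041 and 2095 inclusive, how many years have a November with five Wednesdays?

16

November has 30 days; it has five Wednesdays when Wednesday falls among the first (month-length − 28) days — i.e. when November 1 is one of Wednesday/Tuesday.
November 1 by year: 2041:Fri 2042:Sat 2043:Sun 2044:Tue✓ 2045:Wed✓ 2046:Thu 2047:Fri 2048:Sun 2049:Mon 2050:Tue✓ 2051:Wed✓ 2052:Fri 2053:Sat 2054:Sun 2055:Mon …(25 more)… 2081:Sat 2082:Sun 2083:Mon 2084:Wed✓ 2085:Thu 2086:Fri 2087:Sat 2088:Mon 2089:Tue✓ 2090:Wed✓ 2091:Thu 2092:Sat 2093:Sun 2094:Mon 2095:Tue✓
Years with five Wednesdays: 2044, 2045, 2050, 2051, 2056, 2061, 2062, 2067, 2072, 2073, 2078, 2079, 2084, 2089, 2090, 2095 → 16.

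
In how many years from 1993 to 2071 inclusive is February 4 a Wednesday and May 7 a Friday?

3

Check each year's weekday for February 4 and May 7:
  1993: Thu/Fri  1994: Fri/Sat  1995: Sat/Sun  1996: Sun/Tue  1997: Tue/Wed  1998: Wed/Thu  1999: Thu/Fri  2000: Fri/Sun  2001: Sun/Mon  2002: Mon/Tue  2003: Tue/Wed  2004: Wed/Fri ✓  2005: Fri/Sat  2006: Sat/Sun  …(51 more)…  2058: Mon/Tue  2059: Tue/Wed  2060: Wed/Fri ✓  2061: Fri/Sat  2062: Sat/Sun  2063: Sun/Mon  2064: Mon/Wed  2065: Wed/Thu  2066: Thu/Fri  2067: Fri/Sat  2068: Sat/Mon  2069: Mon/Tue  2070: Tue/Wed  2071: Wed/Thu
Both conditions hold in: 2004, 2032, 2060 — 3.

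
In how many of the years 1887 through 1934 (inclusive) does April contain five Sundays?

April has 30 days; it has five Sundays when Sunday falls among the first (month-length − 28) days — i.e. when April 1 is one of Sunday/Saturday.
April 1 by year: 1887:Fri 1888:Sun✓ 1889:Mon 1890:Tue 1891:Wed 1892:Fri 1893:Sat✓ 1894:Sun✓ 1895:Mon 1896:Wed 1897:Thu 1898:Fri 1899:Sat✓ 1900:Sun✓ 1901:Mon …(18 more)… 1920:Thu 1921:Fri 1922:Sat✓ 1923:Sun✓ 1924:Tue 1925:Wed 1926:Thu 1927:Fri 1928:Sun✓ 1929:Mon 1930:Tue 1931:Wed 1932:Fri 1933:Sat✓ 1934:Sun✓
Years with five Sundays: 1888, 1893, 1894, 1899, 1900, 1905, 1906, 1911, 1916, 1917, 1922, 1923, 1928, 1933, 1934 → 15.

15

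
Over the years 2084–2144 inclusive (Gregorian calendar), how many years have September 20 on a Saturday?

Track September 20's weekday year by year (advancing +1, or +2 across a Feb 29):
  2084: Wed  2085: Thu (+1)  2086: Fri (+1)  2087: Sat (+1) ✓  2088: Mon (+2)
  2089: Tue (+1)  2090: Wed (+1)  2091: Thu (+1)  2092: Sat (+2) ✓  2093: Sun (+1)
  2094: Mon (+1)  2095: Tue (+1)  2096: Thu (+2)  2097: Fri (+1)  … (33 more years) …
  2131: Thu (+1)  2132: Sat (+2) ✓  2133: Sun (+1)  2134: Mon (+1)  2135: Tue (+1)
  2136: Thu (+2)  2137: Fri (+1)  2138: Sat (+1) ✓  2139: Sun (+1)  2140: Tue (+2)
  2141: Wed (+1)  2142: Thu (+1)  2143: Fri (+1)  2144: Sun (+2)
Saturday years: 2087, 2092, 2098, 2104, 2110, 2121, 2127, 2132, 2138 — 9 in total.

9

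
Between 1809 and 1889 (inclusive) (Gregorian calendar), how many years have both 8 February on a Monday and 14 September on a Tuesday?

Check each year's weekday for 8 February and 14 September:
  1809: Wed/Thu  1810: Thu/Fri  1811: Fri/Sat  1812: Sat/Mon  1813: Mon/Tue ✓  1814: Tue/Wed  1815: Wed/Thu  1816: Thu/Sat  1817: Sat/Sun  1818: Sun/Mon  1819: Mon/Tue ✓  1820: Tue/Thu  1821: Thu/Fri  1822: Fri/Sat  …(53 more)…  1876: Tue/Thu  1877: Thu/Fri  1878: Fri/Sat  1879: Sat/Sun  1880: Sun/Tue  1881: Tue/Wed  1882: Wed/Thu  1883: Thu/Fri  1884: Fri/Sun  1885: Sun/Mon  1886: Mon/Tue ✓  1887: Tue/Wed  1888: Wed/Fri  1889: Fri/Sat
Both conditions hold in: 1813, 1819, 1830, 1841, 1847, 1858, 1869, 1875, 1886 — 9.

9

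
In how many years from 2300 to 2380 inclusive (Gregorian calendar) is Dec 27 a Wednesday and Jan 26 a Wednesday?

Check each year's weekday for Dec 27 and Jan 26:
  2300: Thu/Fri  2301: Fri/Sat  2302: Sat/Sun  2303: Sun/Mon  2304: Tue/Tue  2305: Wed/Thu  2306: Thu/Fri  2307: Fri/Sat  2308: Sun/Sun  2309: Mon/Tue  2310: Tue/Wed  2311: Wed/Thu  2312: Fri/Fri  2313: Sat/Sun  …(53 more)…  2367: Wed/Thu  2368: Fri/Fri  2369: Sat/Sun  2370: Sun/Mon  2371: Mon/Tue  2372: Wed/Wed ✓  2373: Thu/Fri  2374: Fri/Sat  2375: Sat/Sun  2376: Mon/Mon  2377: Tue/Wed  2378: Wed/Thu  2379: Thu/Fri  2380: Sat/Sat
Both conditions hold in: 2316, 2344, 2372 — 3.

3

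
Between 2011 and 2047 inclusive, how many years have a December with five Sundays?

December has 31 days; it has five Sundays when Sunday falls among the first (month-length − 28) days — i.e. when December 1 is one of Sunday/Saturday/Friday.
December 1 by year: 2011:Thu 2012:Sat✓ 2013:Sun✓ 2014:Mon 2015:Tue 2016:Thu 2017:Fri✓ 2018:Sat✓ 2019:Sun✓ 2020:Tue 2021:Wed 2022:Thu 2023:Fri✓ 2024:Sun✓ 2025:Mon …(7 more)… 2033:Thu 2034:Fri✓ 2035:Sat✓ 2036:Mon 2037:Tue 2038:Wed 2039:Thu 2040:Sat✓ 2041:Sun✓ 2042:Mon 2043:Tue 2044:Thu 2045:Fri✓ 2046:Sat✓ 2047:Sun✓
Years with five Sundays: 2012, 2013, 2017, 2018, 2019, 2023, 2024, 2028, 2029, 2030, 2034, 2035, 2040, 2041, 2045, 2046, 2047 → 17.

17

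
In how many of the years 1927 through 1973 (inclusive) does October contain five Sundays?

20

October has 31 days; it has five Sundays when Sunday falls among the first (month-length − 28) days — i.e. when October 1 is one of Sunday/Saturday/Friday.
October 1 by year: 1927:Sat✓ 1928:Mon 1929:Tue 1930:Wed 1931:Thu 1932:Sat✓ 1933:Sun✓ 1934:Mon 1935:Tue 1936:Thu 1937:Fri✓ 1938:Sat✓ 1939:Sun✓ 1940:Tue 1941:Wed …(17 more)… 1959:Thu 1960:Sat✓ 1961:Sun✓ 1962:Mon 1963:Tue 1964:Thu 1965:Fri✓ 1966:Sat✓ 1967:Sun✓ 1968:Tue 1969:Wed 1970:Thu 1971:Fri✓ 1972:Sun✓ 1973:Mon
Years with five Sundays: 1927, 1932, 1933, 1937, 1938, 1939, 1943, 1944, 1948, 1949, 1950, 1954, 1955, 1960, 1961, 1965, 1966, 1967, 1971, 1972 → 20.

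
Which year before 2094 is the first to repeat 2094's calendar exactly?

Two years share a calendar iff Jan 1 falls on the same weekday and both are leap or both are common. 2094: Jan 1 is Friday, common year.
2093: Jan 1 Thursday, common
2092: Jan 1 Tuesday, leap
2091: Jan 1 Monday, common
2090: Jan 1 Sunday, common
2089: Jan 1 Saturday, common
2088: Jan 1 Thursday, leap
2087: Jan 1 Wednesday, common
2086: Jan 1 Tuesday, common
2085: Jan 1 Monday, common
2084: Jan 1 Saturday, leap
2083: Jan 1 Friday, common
2083 matches on both conditions.

2083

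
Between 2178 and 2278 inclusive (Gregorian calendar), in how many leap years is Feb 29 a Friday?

Leap years in 2178–2278: 24 of them.
Feb 29 weekday advances by 5 (mod 7) from one leap year to the next four years later (or differs when a century non-leap intervenes).
Leap-day weekdays: 2180:Tue 2184:Sun 2188:Fri✓ 2192:Wed 2196:Mon 2204:Wed 2208:Mon 2212:Sat 2216:Thu 2220:Tue 2224:Sun 2228:Fri✓ 2232:Wed 2236:Mon 2240:Sat 2244:Thu 2248:Tue 2252:Sun 2256:Fri✓ 2260:Wed 2264:Mon 2268:Sat 2272:Thu 2276:Tue
Friday: 2188, 2228, 2256 → 3.

3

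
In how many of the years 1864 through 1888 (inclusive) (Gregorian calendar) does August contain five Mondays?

11

August has 31 days; it has five Mondays when Monday falls among the first (month-length − 28) days — i.e. when August 1 is one of Monday/Sunday/Saturday.
August 1 by year: 1864:Mon✓ 1865:Tue 1866:Wed 1867:Thu 1868:Sat✓ 1869:Sun✓ 1870:Mon✓ 1871:Tue 1872:Thu 1873:Fri 1874:Sat✓ 1875:Sun✓ 1876:Tue 1877:Wed 1878:Thu 1879:Fri 1880:Sun✓ 1881:Mon✓ 1882:Tue 1883:Wed 1884:Fri 1885:Sat✓ 1886:Sun✓ 1887:Mon✓ 1888:Wed
Years with five Mondays: 1864, 1868, 1869, 1870, 1874, 1875, 1880, 1881, 1885, 1886, 1887 → 11.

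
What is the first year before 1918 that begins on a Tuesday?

1907

Jan 1 advances by 2 weekdays after a leap year and by 1 after a common year.
1918: Jan 1 is Tuesday.
1917: Monday
1916: Saturday (leap)
1915: Friday
1914: Thursday
1913: Wednesday
1912: Monday (leap)
1911: Sunday
1910: Saturday
1909: Friday
1908: Wednesday (leap)
1907: Tuesday
1907 begins on a Tuesday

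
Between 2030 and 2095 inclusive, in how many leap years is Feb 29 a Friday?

3

Leap years in 2030–2095: 16 of them.
Feb 29 weekday advances by 5 (mod 7) from one leap year to the next four years later (or differs when a century non-leap intervenes).
Leap-day weekdays: 2032:Sun 2036:Fri✓ 2040:Wed 2044:Mon 2048:Sat 2052:Thu 2056:Tue 2060:Sun 2064:Fri✓ 2068:Wed 2072:Mon 2076:Sat 2080:Thu 2084:Tue 2088:Sun 2092:Fri✓
Friday: 2036, 2064, 2092 → 3.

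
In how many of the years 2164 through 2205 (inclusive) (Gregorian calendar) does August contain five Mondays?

17

August has 31 days; it has five Mondays when Monday falls among the first (month-length − 28) days — i.e. when August 1 is one of Monday/Sunday/Saturday.
August 1 by year: 2164:Wed 2165:Thu 2166:Fri 2167:Sat✓ 2168:Mon✓ 2169:Tue 2170:Wed 2171:Thu 2172:Sat✓ 2173:Sun✓ 2174:Mon✓ 2175:Tue 2176:Thu 2177:Fri 2178:Sat✓ …(12 more)… 2191:Mon✓ 2192:Wed 2193:Thu 2194:Fri 2195:Sat✓ 2196:Mon✓ 2197:Tue 2198:Wed 2199:Thu 2200:Fri 2201:Sat✓ 2202:Sun✓ 2203:Mon✓ 2204:Wed 2205:Thu
Years with five Mondays: 2167, 2168, 2172, 2173, 2174, 2178, 2179, 2184, 2185, 2189, 2190, 2191, 2195, 2196, 2201, 2202, 2203 → 17.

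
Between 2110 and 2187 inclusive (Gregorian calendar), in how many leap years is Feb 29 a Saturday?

3

Leap years in 2110–2187: 19 of them.
Feb 29 weekday advances by 5 (mod 7) from one leap year to the next four years later (or differs when a century non-leap intervenes).
Leap-day weekdays: 2112:Mon 2116:Sat✓ 2120:Thu 2124:Tue 2128:Sun 2132:Fri 2136:Wed 2140:Mon 2144:Sat✓ 2148:Thu 2152:Tue 2156:Sun 2160:Fri 2164:Wed 2168:Mon 2172:Sat✓ 2176:Thu 2180:Tue 2184:Sun
Saturday: 2116, 2144, 2172 → 3.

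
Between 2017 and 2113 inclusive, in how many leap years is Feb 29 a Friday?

Leap years in 2017–2113: 23 of them.
Feb 29 weekday advances by 5 (mod 7) from one leap year to the next four years later (or differs when a century non-leap intervenes).
Leap-day weekdays: 2020:Sat 2024:Thu 2028:Tue 2032:Sun 2036:Fri✓ 2040:Wed 2044:Mon 2048:Sat 2052:Thu 2056:Tue 2060:Sun 2064:Fri✓ 2068:Wed 2072:Mon 2076:Sat 2080:Thu 2084:Tue 2088:Sun 2092:Fri✓ 2096:Wed 2104:Fri✓ 2108:Wed 2112:Mon
Friday: 2036, 2064, 2092, 2104 → 4.

4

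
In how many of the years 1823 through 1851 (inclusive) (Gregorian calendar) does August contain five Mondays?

August has 31 days; it has five Mondays when Monday falls among the first (month-length − 28) days — i.e. when August 1 is one of Monday/Sunday/Saturday.
August 1 by year: 1823:Fri 1824:Sun✓ 1825:Mon✓ 1826:Tue 1827:Wed 1828:Fri 1829:Sat✓ 1830:Sun✓ 1831:Mon✓ 1832:Wed 1833:Thu 1834:Fri 1835:Sat✓ 1836:Mon✓ 1837:Tue 1838:Wed 1839:Thu 1840:Sat✓ 1841:Sun✓ 1842:Mon✓ 1843:Tue 1844:Thu 1845:Fri 1846:Sat✓ 1847:Sun✓ 1848:Tue 1849:Wed 1850:Thu 1851:Fri
Years with five Mondays: 1824, 1825, 1829, 1830, 1831, 1835, 1836, 1840, 1841, 1842, 1846, 1847 → 12.

12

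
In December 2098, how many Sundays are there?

4

December 2098 has 31 days and begins on Monday.
The first Sunday is December 7.
Sundays fall on 7, 14, 21, 28 — that's 4.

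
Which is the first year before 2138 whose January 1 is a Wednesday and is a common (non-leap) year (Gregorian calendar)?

2127

Jan 1 advances by 2 weekdays after a leap year and by 1 after a common year.
2138: Jan 1 is Wednesday.
2137: Tuesday
2136: Sunday (leap)
2135: Saturday
2134: Friday
2133: Thursday
2132: Tuesday (leap)
2131: Monday
2130: Sunday
2129: Saturday
2128: Thursday (leap)
2127: Wednesday
2127 begins on a Wednesday and is a common year.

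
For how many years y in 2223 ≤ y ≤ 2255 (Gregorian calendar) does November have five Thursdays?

November has 30 days; it has five Thursdays when Thursday falls among the first (month-length − 28) days — i.e. when November 1 is one of Thursday/Wednesday.
November 1 by year: 2223:Sat 2224:Mon 2225:Tue 2226:Wed✓ 2227:Thu✓ 2228:Sat 2229:Sun 2230:Mon 2231:Tue 2232:Thu✓ 2233:Fri 2234:Sat 2235:Sun 2236:Tue 2237:Wed✓ …(3 more)… 2241:Mon 2242:Tue 2243:Wed✓ 2244:Fri 2245:Sat 2246:Sun 2247:Mon 2248:Wed✓ 2249:Thu✓ 2250:Fri 2251:Sat 2252:Mon 2253:Tue 2254:Wed✓ 2255:Thu✓
Years with five Thursdays: 2226, 2227, 2232, 2237, 2238, 2243, 2248, 2249, 2254, 2255 → 10.

10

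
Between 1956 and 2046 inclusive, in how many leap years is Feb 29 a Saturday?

3

Leap years in 1956–2046: 23 of them.
Feb 29 weekday advances by 5 (mod 7) from one leap year to the next four years later (or differs when a century non-leap intervenes).
Leap-day weekdays: 1956:Wed 1960:Mon 1964:Sat✓ 1968:Thu 1972:Tue 1976:Sun 1980:Fri 1984:Wed 1988:Mon 1992:Sat✓ 1996:Thu 2000:Tue 2004:Sun 2008:Fri 2012:Wed 2016:Mon 2020:Sat✓ 2024:Thu 2028:Tue 2032:Sun 2036:Fri 2040:Wed 2044:Mon
Saturday: 1964, 1992, 2020 → 3.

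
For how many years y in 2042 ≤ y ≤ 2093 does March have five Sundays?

23

March has 31 days; it has five Sundays when Sunday falls among the first (month-length − 28) days — i.e. when March 1 is one of Sunday/Saturday/Friday.
March 1 by year: 2042:Sat✓ 2043:Sun✓ 2044:Tue 2045:Wed 2046:Thu 2047:Fri✓ 2048:Sun✓ 2049:Mon 2050:Tue 2051:Wed 2052:Fri✓ 2053:Sat✓ 2054:Sun✓ 2055:Mon 2056:Wed …(22 more)… 2079:Wed 2080:Fri✓ 2081:Sat✓ 2082:Sun✓ 2083:Mon 2084:Wed 2085:Thu 2086:Fri✓ 2087:Sat✓ 2088:Mon 2089:Tue 2090:Wed 2091:Thu 2092:Sat✓ 2093:Sun✓
Years with five Sundays: 2042, 2043, 2047, 2048, 2052, 2053, 2054, 2058, 2059, 2064, 2065, 2069, 2070, 2071, 2075, 2076, 2080, 2081, 2082, 2086, 2087, 2092, 2093 → 23.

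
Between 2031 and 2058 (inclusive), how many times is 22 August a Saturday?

4

Track 22 August's weekday year by year (advancing +1, or +2 across a Feb 29):
  2031: Fri  2032: Sun (+2)  2033: Mon (+1)  2034: Tue (+1)  2035: Wed (+1)
  2036: Fri (+2)  2037: Sat (+1) ✓  2038: Sun (+1)  2039: Mon (+1)  2040: Wed (+2)
  2041: Thu (+1)  2042: Fri (+1)  2043: Sat (+1) ✓  2044: Mon (+2)  2045: Tue (+1)
  2046: Wed (+1)  2047: Thu (+1)  2048: Sat (+2) ✓  2049: Sun (+1)  2050: Mon (+1)
  2051: Tue (+1)  2052: Thu (+2)  2053: Fri (+1)  2054: Sat (+1) ✓  2055: Sun (+1)
  2056: Tue (+2)  2057: Wed (+1)  2058: Thu (+1)
Saturday years: 2037, 2043, 2048, 2054 — 4 in total.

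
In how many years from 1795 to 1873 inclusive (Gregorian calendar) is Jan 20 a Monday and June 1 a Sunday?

9

Check each year's weekday for Jan 20 and June 1:
  1795: Tue/Mon  1796: Wed/Wed  1797: Fri/Thu  1798: Sat/Fri  1799: Sun/Sat  1800: Mon/Sun ✓  1801: Tue/Mon  1802: Wed/Tue  1803: Thu/Wed  1804: Fri/Fri  1805: Sun/Sat  1806: Mon/Sun ✓  1807: Tue/Mon  1808: Wed/Wed  …(51 more)…  1860: Fri/Fri  1861: Sun/Sat  1862: Mon/Sun ✓  1863: Tue/Mon  1864: Wed/Wed  1865: Fri/Thu  1866: Sat/Fri  1867: Sun/Sat  1868: Mon/Mon  1869: Wed/Tue  1870: Thu/Wed  1871: Fri/Thu  1872: Sat/Sat  1873: Mon/Sun ✓
Both conditions hold in: 1800, 1806, 1817, 1823, 1834, 1845, 1851, 1862, 1873 — 9.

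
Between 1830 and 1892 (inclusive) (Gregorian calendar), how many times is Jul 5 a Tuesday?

10

Track Jul 5's weekday year by year (advancing +1, or +2 across a Feb 29):
  1830: Mon  1831: Tue (+1) ✓  1832: Thu (+2)  1833: Fri (+1)  1834: Sat (+1)
  1835: Sun (+1)  1836: Tue (+2) ✓  1837: Wed (+1)  1838: Thu (+1)  1839: Fri (+1)
  1840: Sun (+2)  1841: Mon (+1)  1842: Tue (+1) ✓  1843: Wed (+1)  … (35 more years) …
  1879: Sat (+1)  1880: Mon (+2)  1881: Tue (+1) ✓  1882: Wed (+1)  1883: Thu (+1)
  1884: Sat (+2)  1885: Sun (+1)  1886: Mon (+1)  1887: Tue (+1) ✓  1888: Thu (+2)
  1889: Fri (+1)  1890: Sat (+1)  1891: Sun (+1)  1892: Tue (+2) ✓
Tuesday years: 1831, 1836, 1842, 1853, 1859, 1864, 1870, 1881, 1887, 1892 — 10 in total.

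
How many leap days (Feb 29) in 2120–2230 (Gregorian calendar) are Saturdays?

3

Leap years in 2120–2230: 27 of them.
Feb 29 weekday advances by 5 (mod 7) from one leap year to the next four years later (or differs when a century non-leap intervenes).
Leap-day weekdays: 2120:Thu 2124:Tue 2128:Sun 2132:Fri 2136:Wed 2140:Mon 2144:Sat✓ 2148:Thu 2152:Tue 2156:Sun 2160:Fri 2164:Wed 2168:Mon 2172:Sat✓ 2176:Thu 2180:Tue 2184:Sun 2188:Fri 2192:Wed 2196:Mon 2204:Wed 2208:Mon 2212:Sat✓ 2216:Thu 2220:Tue 2224:Sun 2228:Fri
Saturday: 2144, 2172, 2212 → 3.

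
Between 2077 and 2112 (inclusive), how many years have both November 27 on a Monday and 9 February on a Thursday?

3

Check each year's weekday for November 27 and 9 February:
  2077: Sat/Tue  2078: Sun/Wed  2079: Mon/Thu ✓  2080: Wed/Fri  2081: Thu/Sun  2082: Fri/Mon  2083: Sat/Tue  2084: Mon/Wed  2085: Tue/Fri  2086: Wed/Sat  2087: Thu/Sun  2088: Sat/Mon  2089: Sun/Wed  2090: Mon/Thu ✓  …(8 more)…  2099: Fri/Mon  2100: Sat/Tue  2101: Sun/Wed  2102: Mon/Thu ✓  2103: Tue/Fri  2104: Thu/Sat  2105: Fri/Mon  2106: Sat/Tue  2107: Sun/Wed  2108: Tue/Thu  2109: Wed/Sat  2110: Thu/Sun  2111: Fri/Mon  2112: Sun/Tue
Both conditions hold in: 2079, 2090, 2102 — 3.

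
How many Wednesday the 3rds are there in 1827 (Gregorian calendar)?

2

Check the 3rd of each month of 1827: Jan 3: Wed, Feb 3: Sat, Mar 3: Sat, Apr 3: Tue, May 3: Thu, Jun 3: Sun, Jul 3: Tue, Aug 3: Fri, Sep 3: Mon, Oct 3: Wed, Nov 3: Sat, Dec 3: Mon.
Wednesday occurs in January, October — 2 months.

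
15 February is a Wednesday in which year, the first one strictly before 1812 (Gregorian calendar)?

1809

From one year to the next, a fixed date's weekday advances by 1, or by 2 when a Feb 29 lies between the two dates.
1812: February 15 is Saturday.
1811: Friday (−1)
1810: Thursday (−1)
1809: Wednesday (−1)
15 February falls on a Wednesday in 1809.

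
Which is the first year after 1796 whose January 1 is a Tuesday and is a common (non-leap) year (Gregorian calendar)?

Jan 1 advances by 2 weekdays after a leap year and by 1 after a common year.
1796: Jan 1 is Friday (leap).
1797: Sunday
1798: Monday
1799: Tuesday
1799 begins on a Tuesday and is a common year.

1799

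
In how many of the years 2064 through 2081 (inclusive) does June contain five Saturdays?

June has 30 days; it has five Saturdays when Saturday falls among the first (month-length − 28) days — i.e. when June 1 is one of Saturday/Friday.
June 1 by year: 2064:Sun 2065:Mon 2066:Tue 2067:Wed 2068:Fri✓ 2069:Sat✓ 2070:Sun 2071:Mon 2072:Wed 2073:Thu 2074:Fri✓ 2075:Sat✓ 2076:Mon 2077:Tue 2078:Wed 2079:Thu 2080:Sat✓ 2081:Sun
Years with five Saturdays: 2068, 2069, 2074, 2075, 2080 → 5.

5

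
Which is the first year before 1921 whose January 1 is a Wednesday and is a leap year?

Jan 1 advances by 2 weekdays after a leap year and by 1 after a common year.
1921: Jan 1 is Saturday.
1920: Thursday (leap)
1919: Wednesday
1918: Tuesday
1917: Monday
1916: Saturday (leap)
1915: Friday
1914: Thursday
1913: Wednesday
1912: Monday (leap)
1911: Sunday
1910: Saturday
1909: Friday
1908: Wednesday (leap)
1908 begins on a Wednesday and is a leap year.

1908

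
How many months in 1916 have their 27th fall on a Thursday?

Check the 27th of each month of 1916: Jan 27: Thu, Feb 27: Sun, Mar 27: Mon, Apr 27: Thu, May 27: Sat, Jun 27: Tue, Jul 27: Thu, Aug 27: Sun, Sep 27: Wed, Oct 27: Fri, Nov 27: Mon, Dec 27: Wed.
Thursday occurs in January, April, July — 3 months.

3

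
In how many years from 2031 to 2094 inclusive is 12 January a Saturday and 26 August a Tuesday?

Check each year's weekday for 12 January and 26 August:
  2031: Sun/Tue  2032: Mon/Thu  2033: Wed/Fri  2034: Thu/Sat  2035: Fri/Sun  2036: Sat/Tue ✓  2037: Mon/Wed  2038: Tue/Thu  2039: Wed/Fri  2040: Thu/Sun  2041: Sat/Mon  2042: Sun/Tue  2043: Mon/Wed  2044: Tue/Fri  …(36 more)…  2081: Sun/Tue  2082: Mon/Wed  2083: Tue/Thu  2084: Wed/Sat  2085: Fri/Sun  2086: Sat/Mon  2087: Sun/Tue  2088: Mon/Thu  2089: Wed/Fri  2090: Thu/Sat  2091: Fri/Sun  2092: Sat/Tue ✓  2093: Mon/Wed  2094: Tue/Thu
Both conditions hold in: 2036, 2064, 2092 — 3.

3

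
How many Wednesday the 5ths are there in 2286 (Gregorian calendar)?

Check the 5th of each month of 2286: Jan 5: Tue, Feb 5: Fri, Mar 5: Fri, Apr 5: Mon, May 5: Wed, Jun 5: Sat, Jul 5: Mon, Aug 5: Thu, Sep 5: Sun, Oct 5: Tue, Nov 5: Fri, Dec 5: Sun.
Wednesday occurs in May — 1 month.

1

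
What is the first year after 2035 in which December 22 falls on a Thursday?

2039

From one year to the next, a fixed date's weekday advances by 1, or by 2 when a Feb 29 lies between the two dates.
2035: December 22 is Saturday.
2036: Monday (+2)
2037: Tuesday (+1)
2038: Wednesday (+1)
2039: Thursday (+1)
December 22 falls on a Thursday in 2039.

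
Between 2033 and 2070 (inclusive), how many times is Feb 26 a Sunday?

6

Track Feb 26's weekday year by year (advancing +1, or +2 across a Feb 29):
  2033: Sat  2034: Sun (+1) ✓  2035: Mon (+1)  2036: Tue (+1)  2037: Thu (+2)
  2038: Fri (+1)  2039: Sat (+1)  2040: Sun (+1) ✓  2041: Tue (+2)  2042: Wed (+1)
  2043: Thu (+1)  2044: Fri (+1)  2045: Sun (+2) ✓  2046: Mon (+1)  … (10 more years) …
  2057: Mon (+2)  2058: Tue (+1)  2059: Wed (+1)  2060: Thu (+1)  2061: Sat (+2)
  2062: Sun (+1) ✓  2063: Mon (+1)  2064: Tue (+1)  2065: Thu (+2)  2066: Fri (+1)
  2067: Sat (+1)  2068: Sun (+1) ✓  2069: Tue (+2)  2070: Wed (+1)
Sunday years: 2034, 2040, 2045, 2051, 2062, 2068 — 6 in total.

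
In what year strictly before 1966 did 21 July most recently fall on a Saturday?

1962

From one year to the next, a fixed date's weekday advances by 1, or by 2 when a Feb 29 lies between the two dates.
1966: July 21 is Thursday.
1965: Wednesday (−1)
1964: Tuesday (−1)
1963: Sunday (−2)
1962: Saturday (−1)
21 July falls on a Saturday in 1962.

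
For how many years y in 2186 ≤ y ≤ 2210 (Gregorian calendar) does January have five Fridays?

January has 31 days; it has five Fridays when Friday falls among the first (month-length − 28) days — i.e. when January 1 is one of Friday/Thursday/Wednesday.
January 1 by year: 2186:Sun 2187:Mon 2188:Tue 2189:Thu✓ 2190:Fri✓ 2191:Sat 2192:Sun 2193:Tue 2194:Wed✓ 2195:Thu✓ 2196:Fri✓ 2197:Sun 2198:Mon 2199:Tue 2200:Wed✓ 2201:Thu✓ 2202:Fri✓ 2203:Sat 2204:Sun 2205:Tue 2206:Wed✓ 2207:Thu✓ 2208:Fri✓ 2209:Sun 2210:Mon
Years with five Fridays: 2189, 2190, 2194, 2195, 2196, 2200, 2201, 2202, 2206, 2207, 2208 → 11.

11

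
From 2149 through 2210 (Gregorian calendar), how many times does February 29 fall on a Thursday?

1

Leap years in 2149–2210: 14 of them.
Feb 29 weekday advances by 5 (mod 7) from one leap year to the next four years later (or differs when a century non-leap intervenes).
Leap-day weekdays: 2152:Tue 2156:Sun 2160:Fri 2164:Wed 2168:Mon 2172:Sat 2176:Thu✓ 2180:Tue 2184:Sun 2188:Fri 2192:Wed 2196:Mon 2204:Wed 2208:Mon
Thursday: 2176 → 1.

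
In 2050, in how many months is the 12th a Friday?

Check the 12th of each month of 2050: Jan 12: Wed, Feb 12: Sat, Mar 12: Sat, Apr 12: Tue, May 12: Thu, Jun 12: Sun, Jul 12: Tue, Aug 12: Fri, Sep 12: Mon, Oct 12: Wed, Nov 12: Sat, Dec 12: Mon.
Friday occurs in August — 1 month.

1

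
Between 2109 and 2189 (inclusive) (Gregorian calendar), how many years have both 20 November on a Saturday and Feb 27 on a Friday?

3

Check each year's weekday for 20 November and Feb 27:
  2109: Wed/Wed  2110: Thu/Thu  2111: Fri/Fri  2112: Sun/Sat  2113: Mon/Mon  2114: Tue/Tue  2115: Wed/Wed  2116: Fri/Thu  2117: Sat/Sat  2118: Sun/Sun  2119: Mon/Mon  2120: Wed/Tue  2121: Thu/Thu  2122: Fri/Fri  …(53 more)…  2176: Wed/Tue  2177: Thu/Thu  2178: Fri/Fri  2179: Sat/Sat  2180: Mon/Sun  2181: Tue/Tue  2182: Wed/Wed  2183: Thu/Thu  2184: Sat/Fri ✓  2185: Sun/Sun  2186: Mon/Mon  2187: Tue/Tue  2188: Thu/Wed  2189: Fri/Fri
Both conditions hold in: 2128, 2156, 2184 — 3.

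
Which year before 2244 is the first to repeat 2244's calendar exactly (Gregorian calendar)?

Two years share a calendar iff Jan 1 falls on the same weekday and both are leap or both are common. 2244: Jan 1 is Monday, leap year.
2243: Jan 1 Sunday, common
2242: Jan 1 Saturday, common
2241: Jan 1 Friday, common
2240: Jan 1 Wednesday, leap
2239: Jan 1 Tuesday, common
2238: Jan 1 Monday, common
2237: Jan 1 Sunday, common
2236: Jan 1 Friday, leap
2235: Jan 1 Thursday, common
2234: Jan 1 Wednesday, common
2233: Jan 1 Tuesday, common
2232: Jan 1 Sunday, leap
2231: Jan 1 Saturday, common
2230: Jan 1 Friday, common
2229: Jan 1 Thursday, common
2228: Jan 1 Tuesday, leap
2227: Jan 1 Monday, common
2226: Jan 1 Sunday, common
2225: Jan 1 Saturday, common
2224: Jan 1 Thursday, leap
2223: Jan 1 Wednesday, common
2222: Jan 1 Tuesday, common
2221: Jan 1 Monday, common
2220: Jan 1 Saturday, leap
2219: Jan 1 Friday, common
2218: Jan 1 Thursday, common
2217: Jan 1 Wednesday, common
2216: Jan 1 Monday, leap
2216 matches on both conditions.

2216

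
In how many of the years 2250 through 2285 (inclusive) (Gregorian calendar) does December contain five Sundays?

15

December has 31 days; it has five Sundays when Sunday falls among the first (month-length − 28) days — i.e. when December 1 is one of Sunday/Saturday/Friday.
December 1 by year: 2250:Sun✓ 2251:Mon 2252:Wed 2253:Thu 2254:Fri✓ 2255:Sat✓ 2256:Mon 2257:Tue 2258:Wed 2259:Thu 2260:Sat✓ 2261:Sun✓ 2262:Mon 2263:Tue 2264:Thu …(6 more)… 2271:Fri✓ 2272:Sun✓ 2273:Mon 2274:Tue 2275:Wed 2276:Fri✓ 2277:Sat✓ 2278:Sun✓ 2279:Mon 2280:Wed 2281:Thu 2282:Fri✓ 2283:Sat✓ 2284:Mon 2285:Tue
Years with five Sundays: 2250, 2254, 2255, 2260, 2261, 2265, 2266, 2267, 2271, 2272, 2276, 2277, 2278, 2282, 2283 → 15.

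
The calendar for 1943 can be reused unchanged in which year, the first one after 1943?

Two years share a calendar iff Jan 1 falls on the same weekday and both are leap or both are common. 1943: Jan 1 is Friday, common year.
1944: Jan 1 Saturday, leap
1945: Jan 1 Monday, common
1946: Jan 1 Tuesday, common
1947: Jan 1 Wednesday, common
1948: Jan 1 Thursday, leap
1949: Jan 1 Saturday, common
1950: Jan 1 Sunday, common
1951: Jan 1 Monday, common
1952: Jan 1 Tuesday, leap
1953: Jan 1 Thursday, common
1954: Jan 1 Friday, common
1954 matches on both conditions.

1954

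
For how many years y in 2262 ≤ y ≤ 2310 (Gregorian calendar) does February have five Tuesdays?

1

February has 28 days (29 in leap years); it has five Tuesdays when Tuesday falls among the first (month-length − 28) days — i.e. when February 1 is Tuesday in a leap year (never in a common year).
February 1 by year: 2262:Sat 2263:Sun 2264:Mon 2265:Wed 2266:Thu 2267:Fri 2268:Sat 2269:Mon 2270:Tue 2271:Wed 2272:Thu 2273:Sat 2274:Sun 2275:Mon 2276:Tue✓ …(19 more)… 2296:Sat 2297:Mon 2298:Tue 2299:Wed 2300:Thu 2301:Fri 2302:Sat 2303:Sun 2304:Mon 2305:Wed 2306:Thu 2307:Fri 2308:Sat 2309:Mon 2310:Tue
Years with five Tuesdays: 2276 → 1.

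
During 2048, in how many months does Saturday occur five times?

A month of length L has five Saturdays iff its first Saturday is on day ≤ L−28 (so day 1–3 in a 31-day month, 1–2 in a 30-day month, day 1 in a leap February).
Checking each month of 2048: Jan starts Wed (31d); Feb starts Sat (29d) ✓; Mar starts Sun (31d); Apr starts Wed (30d); May starts Fri (31d) ✓; Jun starts Mon (30d); Jul starts Wed (31d); Aug starts Sat (31d) ✓; Sep starts Tue (30d); Oct starts Thu (31d) ✓; Nov starts Sun (30d); Dec starts Tue (31d).
Five-Saturday months: February, May, August, October → 4.

4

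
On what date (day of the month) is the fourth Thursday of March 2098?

27

March 1, 2098 is a Saturday, so the first Thursday is the 6th.
The fourth Thursday is 6 + 21 = 27.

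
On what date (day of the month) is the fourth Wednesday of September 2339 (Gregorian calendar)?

September 1, 2339 is a Friday, so the first Wednesday is the 6th.
The fourth Wednesday is 6 + 21 = 27.

27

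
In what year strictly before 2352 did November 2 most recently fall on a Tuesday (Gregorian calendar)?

From one year to the next, a fixed date's weekday advances by 1, or by 2 when a Feb 29 lies between the two dates.
2352: November 2 is Sunday.
2351: Friday (−2)
2350: Thursday (−1)
2349: Wednesday (−1)
2348: Tuesday (−1)
November 2 falls on a Tuesday in 2348.

2348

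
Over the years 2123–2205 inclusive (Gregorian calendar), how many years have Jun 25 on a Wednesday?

12

Track Jun 25's weekday year by year (advancing +1, or +2 across a Feb 29):
  2123: Fri  2124: Sun (+2)  2125: Mon (+1)  2126: Tue (+1)  2127: Wed (+1) ✓
  2128: Fri (+2)  2129: Sat (+1)  2130: Sun (+1)  2131: Mon (+1)  2132: Wed (+2) ✓
  2133: Thu (+1)  2134: Fri (+1)  2135: Sat (+1)  2136: Mon (+2)  … (55 more years) …
  2192: Mon (+2)  2193: Tue (+1)  2194: Wed (+1) ✓  2195: Thu (+1)  2196: Sat (+2)
  2197: Sun (+1)  2198: Mon (+1)  2199: Tue (+1)  2200: Wed (+1) ✓  2201: Thu (+1)
  2202: Fri (+1)  2203: Sat (+1)  2204: Mon (+2)  2205: Tue (+1)
Wednesday years: 2127, 2132, 2138, 2149, 2155, 2160, 2166, 2177, 2183, 2188, 2194, 2200 — 12 in total.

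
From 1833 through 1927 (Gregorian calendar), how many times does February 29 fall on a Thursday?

Leap years in 1833–1927: 22 of them.
Feb 29 weekday advances by 5 (mod 7) from one leap year to the next four years later (or differs when a century non-leap intervenes).
Leap-day weekdays: 1836:Mon 1840:Sat 1844:Thu✓ 1848:Tue 1852:Sun 1856:Fri 1860:Wed 1864:Mon 1868:Sat 1872:Thu✓ 1876:Tue 1880:Sun 1884:Fri 1888:Wed 1892:Mon 1896:Sat 1904:Mon 1908:Sat 1912:Thu✓ 1916:Tue 1920:Sun 1924:Fri
Thursday: 1844, 1872, 1912 → 3.

3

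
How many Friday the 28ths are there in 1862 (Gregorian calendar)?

Check the 28th of each month of 1862: Jan 28: Tue, Feb 28: Fri, Mar 28: Fri, Apr 28: Mon, May 28: Wed, Jun 28: Sat, Jul 28: Mon, Aug 28: Thu, Sep 28: Sun, Oct 28: Tue, Nov 28: Fri, Dec 28: Sun.
Friday occurs in February, March, November — 3 months.

3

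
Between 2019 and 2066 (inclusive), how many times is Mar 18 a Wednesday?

Track Mar 18's weekday year by year (advancing +1, or +2 across a Feb 29):
  2019: Mon  2020: Wed (+2) ✓  2021: Thu (+1)  2022: Fri (+1)  2023: Sat (+1)
  2024: Mon (+2)  2025: Tue (+1)  2026: Wed (+1) ✓  2027: Thu (+1)  2028: Sat (+2)
  2029: Sun (+1)  2030: Mon (+1)  2031: Tue (+1)  2032: Thu (+2)  … (20 more years) …
  2053: Tue (+1)  2054: Wed (+1) ✓  2055: Thu (+1)  2056: Sat (+2)  2057: Sun (+1)
  2058: Mon (+1)  2059: Tue (+1)  2060: Thu (+2)  2061: Fri (+1)  2062: Sat (+1)
  2063: Sun (+1)  2064: Tue (+2)  2065: Wed (+1) ✓  2066: Thu (+1)
Wednesday years: 2020, 2026, 2037, 2043, 2048, 2054, 2065 — 7 in total.

7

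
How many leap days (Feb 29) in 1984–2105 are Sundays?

Leap years in 1984–2105: 30 of them.
Feb 29 weekday advances by 5 (mod 7) from one leap year to the next four years later (or differs when a century non-leap intervenes).
Leap-day weekdays: 1984:Wed 1988:Mon 1992:Sat 1996:Thu 2000:Tue 2004:Sun✓ 2008:Fri 2012:Wed 2016:Mon 2020:Sat 2024:Thu 2028:Tue 2032:Sun✓ …(4 more)… 2052:Thu 2056:Tue 2060:Sun✓ 2064:Fri 2068:Wed 2072:Mon 2076:Sat 2080:Thu 2084:Tue 2088:Sun✓ 2092:Fri 2096:Wed 2104:Fri
Sunday: 2004, 2032, 2060, 2088 → 4.

4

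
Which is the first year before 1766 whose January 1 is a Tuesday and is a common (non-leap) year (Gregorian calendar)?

1765

Jan 1 advances by 2 weekdays after a leap year and by 1 after a common year.
1766: Jan 1 is Wednesday.
1765: Tuesday
1765 begins on a Tuesday and is a common year.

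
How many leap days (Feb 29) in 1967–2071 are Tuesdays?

4

Leap years in 1967–2071: 26 of them.
Feb 29 weekday advances by 5 (mod 7) from one leap year to the next four years later (or differs when a century non-leap intervenes).
Leap-day weekdays: 1968:Thu 1972:Tue✓ 1976:Sun 1980:Fri 1984:Wed 1988:Mon 1992:Sat 1996:Thu 2000:Tue✓ 2004:Sun 2008:Fri 2012:Wed 2016:Mon 2020:Sat 2024:Thu 2028:Tue✓ 2032:Sun 2036:Fri 2040:Wed 2044:Mon 2048:Sat 2052:Thu 2056:Tue✓ 2060:Sun 2064:Fri 2068:Wed
Tuesday: 1972, 2000, 2028, 2056 → 4.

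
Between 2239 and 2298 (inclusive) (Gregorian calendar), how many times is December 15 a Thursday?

9

Track December 15's weekday year by year (advancing +1, or +2 across a Feb 29):
  2239: Sun  2240: Tue (+2)  2241: Wed (+1)  2242: Thu (+1) ✓  2243: Fri (+1)
  2244: Sun (+2)  2245: Mon (+1)  2246: Tue (+1)  2247: Wed (+1)  2248: Fri (+2)
  2249: Sat (+1)  2250: Sun (+1)  2251: Mon (+1)  2252: Wed (+2)  … (32 more years) …
  2285: Tue (+1)  2286: Wed (+1)  2287: Thu (+1) ✓  2288: Sat (+2)  2289: Sun (+1)
  2290: Mon (+1)  2291: Tue (+1)  2292: Thu (+2) ✓  2293: Fri (+1)  2294: Sat (+1)
  2295: Sun (+1)  2296: Tue (+2)  2297: Wed (+1)  2298: Thu (+1) ✓
Thursday years: 2242, 2253, 2259, 2264, 2270, 2281, 2287, 2292, 2298 — 9 in total.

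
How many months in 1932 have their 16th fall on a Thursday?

1

Check the 16th of each month of 1932: Jan 16: Sat, Feb 16: Tue, Mar 16: Wed, Apr 16: Sat, May 16: Mon, Jun 16: Thu, Jul 16: Sat, Aug 16: Tue, Sep 16: Fri, Oct 16: Sun, Nov 16: Wed, Dec 16: Fri.
Thursday occurs in June — 1 month.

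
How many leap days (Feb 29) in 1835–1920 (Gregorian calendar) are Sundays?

3

Leap years in 1835–1920: 21 of them.
Feb 29 weekday advances by 5 (mod 7) from one leap year to the next four years later (or differs when a century non-leap intervenes).
Leap-day weekdays: 1836:Mon 1840:Sat 1844:Thu 1848:Tue 1852:Sun✓ 1856:Fri 1860:Wed 1864:Mon 1868:Sat 1872:Thu 1876:Tue 1880:Sun✓ 1884:Fri 1888:Wed 1892:Mon 1896:Sat 1904:Mon 1908:Sat 1912:Thu 1916:Tue 1920:Sun✓
Sunday: 1852, 1880, 1920 → 3.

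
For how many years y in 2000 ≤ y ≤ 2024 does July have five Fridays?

10

July has 31 days; it has five Fridays when Friday falls among the first (month-length − 28) days — i.e. when July 1 is one of Friday/Thursday/Wednesday.
July 1 by year: 2000:Sat 2001:Sun 2002:Mon 2003:Tue 2004:Thu✓ 2005:Fri✓ 2006:Sat 2007:Sun 2008:Tue 2009:Wed✓ 2010:Thu✓ 2011:Fri✓ 2012:Sun 2013:Mon 2014:Tue 2015:Wed✓ 2016:Fri✓ 2017:Sat 2018:Sun 2019:Mon 2020:Wed✓ 2021:Thu✓ 2022:Fri✓ 2023:Sat 2024:Mon
Years with five Fridays: 2004, 2005, 2009, 2010, 2011, 2015, 2016, 2020, 2021, 2022 → 10.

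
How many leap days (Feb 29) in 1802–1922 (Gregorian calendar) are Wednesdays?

4

Leap years in 1802–1922: 29 of them.
Feb 29 weekday advances by 5 (mod 7) from one leap year to the next four years later (or differs when a century non-leap intervenes).
Leap-day weekdays: 1804:Wed✓ 1808:Mon 1812:Sat 1816:Thu 1820:Tue 1824:Sun 1828:Fri 1832:Wed✓ 1836:Mon 1840:Sat 1844:Thu 1848:Tue 1852:Sun …(3 more)… 1868:Sat 1872:Thu 1876:Tue 1880:Sun 1884:Fri 1888:Wed✓ 1892:Mon 1896:Sat 1904:Mon 1908:Sat 1912:Thu 1916:Tue 1920:Sun
Wednesday: 1804, 1832, 1860, 1888 → 4.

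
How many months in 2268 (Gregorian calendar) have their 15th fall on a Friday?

Check the 15th of each month of 2268: Jan 15: Wed, Feb 15: Sat, Mar 15: Sun, Apr 15: Wed, May 15: Fri, Jun 15: Mon, Jul 15: Wed, Aug 15: Sat, Sep 15: Tue, Oct 15: Thu, Nov 15: Sun, Dec 15: Tue.
Friday occurs in May — 1 month.

1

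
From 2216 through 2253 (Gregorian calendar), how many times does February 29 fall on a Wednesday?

1

Leap years in 2216–2253: 10 of them.
Feb 29 weekday advances by 5 (mod 7) from one leap year to the next four years later (or differs when a century non-leap intervenes).
Leap-day weekdays: 2216:Thu 2220:Tue 2224:Sun 2228:Fri 2232:Wed✓ 2236:Mon 2240:Sat 2244:Thu 2248:Tue 2252:Sun
Wednesday: 2232 → 1.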